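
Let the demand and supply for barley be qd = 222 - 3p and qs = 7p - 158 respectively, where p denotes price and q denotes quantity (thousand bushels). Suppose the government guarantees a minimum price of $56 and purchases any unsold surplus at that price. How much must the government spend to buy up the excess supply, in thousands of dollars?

Without the control the market clears where 222 - 3p = 7p - 158, i.e. p* = 38 and q* = 108.
The floor of 56 is above the equilibrium price 38, so it binds.
At p = 56: qd = 222 - 3·56 = 54 and qs = 7·56 - 158 = 234.
Surplus = qs - qd = 180.
Government expenditure = surplus × support price = 180 × 56 = 10080.

10080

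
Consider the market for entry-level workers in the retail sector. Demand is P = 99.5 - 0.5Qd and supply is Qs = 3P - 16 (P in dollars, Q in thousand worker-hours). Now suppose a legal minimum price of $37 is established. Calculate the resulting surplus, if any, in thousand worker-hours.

Rearranging demand gives Qd = 199 - 2P. Equilibrium: 199 - 2P = 3P - 16, so 215 = 5P and P* = 43, Q* = 113.
The floor of 37 is below the equilibrium price 43, so it is not binding; the market clears at P* = 43, Q* = 113.
Since the control does not bind, there is no surplus.

0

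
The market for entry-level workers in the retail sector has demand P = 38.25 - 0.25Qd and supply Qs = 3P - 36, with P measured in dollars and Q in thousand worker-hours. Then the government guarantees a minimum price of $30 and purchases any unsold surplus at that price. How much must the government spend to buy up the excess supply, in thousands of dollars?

Rearranging demand gives Qd = 153 - 4P. Equilibrium: 153 - 4P = 3P - 36, so 189 = 7P and P* = 27, Q* = 45.
Since 30 > 27, the floor is binding.
At P = 30: Qd = 153 - 4·30 = 33 and Qs = 3·30 - 36 = 54.
Surplus = Qs - Qd = 21.
Government expenditure = surplus × support price = 21 × 30 = 630.

630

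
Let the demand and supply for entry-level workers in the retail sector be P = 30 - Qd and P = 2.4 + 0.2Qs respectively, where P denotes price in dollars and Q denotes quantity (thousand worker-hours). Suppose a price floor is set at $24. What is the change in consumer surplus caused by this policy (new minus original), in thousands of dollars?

Rearranging demand gives Qd = 30 - P; rearranging supply gives Qs = 5P - 12. Setting quantity demanded equal to quantity supplied, 30 - P = 5P - 12, gives P* = 7 and Q* = 23.
Since 24 > 7, the floor is binding.
At P = 24: Qd = 30 - 24 = 6 and Qs = 5·24 - 12 = 108.
Consumer surplus without the control is ½ · (30 - 7) · 23 = 264.5.
With the floor, consumers buy 6 units at 24, so CS = ½ · (30 - 24) · 6 = 18.
Change in consumer surplus = 18 - 264.5 = -246.5.

-246.5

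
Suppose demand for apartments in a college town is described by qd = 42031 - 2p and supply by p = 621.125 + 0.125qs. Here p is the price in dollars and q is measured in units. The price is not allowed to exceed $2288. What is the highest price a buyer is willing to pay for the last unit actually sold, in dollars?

Rearranging supply gives qs = 8p - 4969. Without the control the market clears where 42031 - 2p = 8p - 4969, i.e. p* = 4700 and q* = 32631.
Since 2288 < 4700, the ceiling is binding.
At p = 2288: qd = 42031 - 2·2288 = 37455 and qs = 8·2288 - 4969 = 13335.
Only 13335 units reach the market. On the demand curve, the marginal buyer's willingness to pay at q = 13335 is (42031 - 13335)/2 = 14348.

14348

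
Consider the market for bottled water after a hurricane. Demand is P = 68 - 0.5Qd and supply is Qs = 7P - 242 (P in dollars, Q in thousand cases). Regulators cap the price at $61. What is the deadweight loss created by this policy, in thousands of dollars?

Rearranging demand gives Qd = 136 - 2P. Setting quantity demanded equal to quantity supplied, 136 - 2P = 7P - 242, gives P* = 42 and Q* = 52.
Since 61 is above P* = 42, the ceiling does not bind and the free-market outcome prevails.
Since the control does not bind, no trades are prevented and deadweight loss is zero.

0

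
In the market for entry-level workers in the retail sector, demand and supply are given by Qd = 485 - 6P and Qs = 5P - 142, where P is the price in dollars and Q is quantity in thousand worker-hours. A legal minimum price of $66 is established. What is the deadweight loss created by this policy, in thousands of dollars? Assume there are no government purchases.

534.6

Equilibrium: 485 - 6P = 5P - 142, so 627 = 11P and P* = 57, Q* = 143.
The floor of 66 is above the equilibrium price 57, so it binds.
At P = 66: Qd = 485 - 6·66 = 89 and Qs = 5·66 - 142 = 188.
Quantity traded falls to 89. At Q = 89 the demand price is (485 - 89)/6 = 66 and the supply price is (142 + 89)/5 = 46.2.
Deadweight loss = ½ · (66 - 46.2) · (143 - 89) = ½ · 19.8 · 54 = 534.6.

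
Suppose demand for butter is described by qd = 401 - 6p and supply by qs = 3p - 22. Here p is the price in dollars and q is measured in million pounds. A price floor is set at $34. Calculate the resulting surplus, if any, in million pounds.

Without the control the market clears where 401 - 6p = 3p - 22, i.e. p* = 47 and q* = 119.
Since 34 is below p* = 47, the floor does not bind and the free-market outcome prevails.
Since the control does not bind, there is no surplus.

0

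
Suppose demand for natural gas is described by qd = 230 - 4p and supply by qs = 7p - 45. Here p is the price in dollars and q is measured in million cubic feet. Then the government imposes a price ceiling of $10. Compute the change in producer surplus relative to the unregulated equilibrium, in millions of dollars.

-1162.5

In a free market, 230 - 4p = 7p - 45 gives the equilibrium p* = 25, q* = 130.
Since 10 < 25, the ceiling is binding.
At p = 10: qd = 230 - 4·10 = 190 and qs = 7·10 - 45 = 25.
Producer surplus without the control is ½ · (25 - 45/7) · 130 = 8450/7.
With the ceiling, producers sell 25 units at 10, so PS = ½ · (10 - 45/7) · 25 = 625/14.
Change in producer surplus = 625/14 - 8450/7 = -1162.5.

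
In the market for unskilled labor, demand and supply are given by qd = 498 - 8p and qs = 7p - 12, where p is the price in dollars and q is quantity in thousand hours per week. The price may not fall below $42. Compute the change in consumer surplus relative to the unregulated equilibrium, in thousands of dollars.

-1552

Equilibrium: 498 - 8p = 7p - 12, so 510 = 15p and p* = 34, q* = 226.
Because the floor (42) lies above the market-clearing price, it is binding.
At p = 42: qd = 498 - 8·42 = 162 and qs = 7·42 - 12 = 282.
Consumer surplus without the control is ½ · (62.25 - 34) · 226 = 3192.25.
With the floor, consumers buy 162 units at 42, so CS = ½ · (62.25 - 42) · 162 = 1640.25.
Change in consumer surplus = 1640.25 - 3192.25 = -1552.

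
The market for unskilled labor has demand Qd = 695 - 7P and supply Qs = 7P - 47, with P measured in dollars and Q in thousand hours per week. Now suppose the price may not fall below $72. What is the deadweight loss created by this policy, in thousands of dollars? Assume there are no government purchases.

Equilibrium: 695 - 7P = 7P - 47, so 742 = 14P and P* = 53, Q* = 324.
Because the floor (72) lies above the market-clearing price, it is binding.
At P = 72: Qd = 695 - 7·72 = 191 and Qs = 7·72 - 47 = 457.
Quantity traded falls to 191. At Q = 191 the demand price is (695 - 191)/7 = 72 and the supply price is (47 + 191)/7 = 34.
Deadweight loss = ½ · (72 - 34) · (324 - 191) = ½ · 38 · 133 = 2527.

2527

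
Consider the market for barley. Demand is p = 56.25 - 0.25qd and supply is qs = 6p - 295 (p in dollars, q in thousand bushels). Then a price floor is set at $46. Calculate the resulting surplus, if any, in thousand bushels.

Rearranging demand gives qd = 225 - 4p. Without the control the market clears where 225 - 4p = 6p - 295, i.e. p* = 52 and q* = 17.
Since 46 is below p* = 52, the floor does not bind and the free-market outcome prevails.
Since the control does not bind, there is no surplus.

0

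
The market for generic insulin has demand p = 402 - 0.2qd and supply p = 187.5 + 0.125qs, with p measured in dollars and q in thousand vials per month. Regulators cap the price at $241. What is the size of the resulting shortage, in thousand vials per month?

Rearranging demand gives qd = 2010 - 5p; rearranging supply gives qs = 8p - 1500. In a free market, 2010 - 5p = 8p - 1500 gives the equilibrium p* = 270, q* = 660.
Since 241 < 270, the ceiling is binding.
At p = 241: qd = 2010 - 5·241 = 805 and qs = 8·241 - 1500 = 428.
Shortage = qd - qs = 805 - 428 = 377.

377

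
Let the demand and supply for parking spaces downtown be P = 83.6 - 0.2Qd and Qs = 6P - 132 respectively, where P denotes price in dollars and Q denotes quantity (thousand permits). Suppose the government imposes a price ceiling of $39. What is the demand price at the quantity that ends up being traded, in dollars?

63.2

Rearranging demand gives Qd = 418 - 5P. In a free market, 418 - 5P = 6P - 132 gives the equilibrium P* = 50, Q* = 168.
The ceiling of 39 is below the equilibrium price 50, so it binds.
At P = 39: Qd = 418 - 5·39 = 223 and Qs = 6·39 - 132 = 102.
Only 102 units reach the market. On the demand curve, the marginal buyer's willingness to pay at Q = 102 is (418 - 102)/5 = 63.2.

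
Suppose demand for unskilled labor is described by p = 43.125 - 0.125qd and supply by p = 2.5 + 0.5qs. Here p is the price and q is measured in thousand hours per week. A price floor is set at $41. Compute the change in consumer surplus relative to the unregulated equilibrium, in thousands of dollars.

Rearranging demand gives qd = 345 - 8p; rearranging supply gives qs = 2p - 5. Without the control the market clears where 345 - 8p = 2p - 5, i.e. p* = 35 and q* = 65.
Since 41 > 35, the floor is binding.
At p = 41: qd = 345 - 8·41 = 17 and qs = 2·41 - 5 = 77.
Consumer surplus without the control is ½ · (43.125 - 35) · 65 = 264.0625.
With the floor, consumers buy 17 units at 41, so CS = ½ · (43.125 - 41) · 17 = 18.0625.
Change in consumer surplus = 18.0625 - 264.0625 = -246.

-246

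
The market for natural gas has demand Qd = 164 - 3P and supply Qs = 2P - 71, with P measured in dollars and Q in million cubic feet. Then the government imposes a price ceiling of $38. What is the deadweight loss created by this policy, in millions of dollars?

135

Equilibrium: 164 - 3P = 2P - 71, so 235 = 5P and P* = 47, Q* = 23.
The ceiling of 38 is below the equilibrium price 47, so it binds.
At P = 38: Qd = 164 - 3·38 = 50 and Qs = 2·38 - 71 = 5.
Quantity traded falls to 5. At Q = 5 the demand price is (164 - 5)/3 = 53 and the supply price is (71 + 5)/2 = 38.
Deadweight loss = ½ · (53 - 38) · (23 - 5) = ½ · 15 · 18 = 135.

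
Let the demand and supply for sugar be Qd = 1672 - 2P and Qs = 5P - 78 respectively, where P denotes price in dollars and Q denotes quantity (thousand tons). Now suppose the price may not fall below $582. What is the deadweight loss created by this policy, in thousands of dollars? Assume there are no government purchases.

Equilibrium: 1672 - 2P = 5P - 78, so 1750 = 7P and P* = 250, Q* = 1172.
Since 582 > 250, the floor is binding.
At P = 582: Qd = 1672 - 2·582 = 508 and Qs = 5·582 - 78 = 2832.
Quantity traded falls to 508. At Q = 508 the demand price is (1672 - 508)/2 = 582 and the supply price is (78 + 508)/5 = 117.2.
Deadweight loss = ½ · (582 - 117.2) · (1172 - 508) = ½ · 464.8 · 664 = 154313.6.

154313.6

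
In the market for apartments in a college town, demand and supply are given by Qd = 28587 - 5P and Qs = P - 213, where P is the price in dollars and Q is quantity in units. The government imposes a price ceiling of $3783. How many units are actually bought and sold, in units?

3570

Equilibrium: 28587 - 5P = P - 213, so 28800 = 6P and P* = 4800, Q* = 4587.
The ceiling of 3783 is below the equilibrium price 4800, so it binds.
At P = 3783: Qd = 28587 - 5·3783 = 9672 and Qs = 3783 - 213 = 3570.
The quantity actually transacted is the short side, supply: 3570.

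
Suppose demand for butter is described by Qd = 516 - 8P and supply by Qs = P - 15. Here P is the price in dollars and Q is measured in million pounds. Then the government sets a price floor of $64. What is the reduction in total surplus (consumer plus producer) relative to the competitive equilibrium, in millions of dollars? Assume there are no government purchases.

Without the control the market clears where 516 - 8P = P - 15, i.e. P* = 59 and Q* = 44.
The floor of 64 is above the equilibrium price 59, so it binds.
At P = 64: Qd = 516 - 8·64 = 4 and Qs = 64 - 15 = 49.
Quantity traded falls to 4. At Q = 4 the demand price is (516 - 4)/8 = 64 and the supply price is 15 + 4 = 19.
Deadweight loss = ½ · (64 - 19) · (44 - 4) = ½ · 45 · 40 = 900.

900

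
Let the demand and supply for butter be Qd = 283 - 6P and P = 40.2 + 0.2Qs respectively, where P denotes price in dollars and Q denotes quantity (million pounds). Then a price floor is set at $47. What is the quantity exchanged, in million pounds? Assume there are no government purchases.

1

Rearranging supply gives Qs = 5P - 201. In a free market, 283 - 6P = 5P - 201 gives the equilibrium P* = 44, Q* = 19.
Because the floor (47) lies above the market-clearing price, it is binding.
At P = 47: Qd = 283 - 6·47 = 1 and Qs = 5·47 - 201 = 34.
The quantity actually transacted is the short side, demand: 1.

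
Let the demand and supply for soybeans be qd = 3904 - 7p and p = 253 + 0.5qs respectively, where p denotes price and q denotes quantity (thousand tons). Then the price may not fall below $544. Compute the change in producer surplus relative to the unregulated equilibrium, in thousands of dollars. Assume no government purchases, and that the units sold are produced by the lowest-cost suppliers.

Rearranging supply gives qs = 2p - 506. In a free market, 3904 - 7p = 2p - 506 gives the equilibrium p* = 490, q* = 474.
The floor of 544 is above the equilibrium price 490, so it binds.
At p = 544: qd = 3904 - 7·544 = 96 and qs = 2·544 - 506 = 582.
Producer surplus without the control is ½ · (490 - 253) · 474 = 56169.
With the floor, 96 units are sold at 544. The supply price at q = 96 is 301, so PS = ½ · [(544 - 253) + (544 - 301)] · 96 = 25632.
Change in producer surplus = 25632 - 56169 = -30537.

-30537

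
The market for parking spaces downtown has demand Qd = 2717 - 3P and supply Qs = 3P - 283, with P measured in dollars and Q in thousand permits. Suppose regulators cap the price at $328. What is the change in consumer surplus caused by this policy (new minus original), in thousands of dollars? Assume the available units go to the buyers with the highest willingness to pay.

Equilibrium: 2717 - 3P = 3P - 283, so 3000 = 6P and P* = 500, Q* = 1217.
Since 328 < 500, the ceiling is binding.
At P = 328: Qd = 2717 - 3·328 = 1733 and Qs = 3·328 - 283 = 701.
Consumer surplus without the control is ½ · (2717/3 - 500) · 1217 = 1481089/6.
With the ceiling, 701 units are sold at 328 (assume they go to the highest-value buyers). The demand price at Q = 701 is 672, so CS = ½ · [(2717/3 - 328) + (672 - 328)] · 701 = 1938265/6.
Change in consumer surplus = 1938265/6 - 1481089/6 = 76196.

76196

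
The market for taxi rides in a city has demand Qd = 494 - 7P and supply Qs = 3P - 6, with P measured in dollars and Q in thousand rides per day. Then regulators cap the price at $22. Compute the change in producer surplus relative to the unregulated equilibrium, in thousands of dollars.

Equilibrium: 494 - 7P = 3P - 6, so 500 = 10P and P* = 50, Q* = 144.
Because the ceiling (22) lies below the market-clearing price, it is binding.
At P = 22: Qd = 494 - 7·22 = 340 and Qs = 3·22 - 6 = 60.
Producer surplus without the control is ½ · (50 - 2) · 144 = 3456.
With the ceiling, producers sell 60 units at 22, so PS = ½ · (22 - 2) · 60 = 600.
Change in producer surplus = 600 - 3456 = -2856.

-2856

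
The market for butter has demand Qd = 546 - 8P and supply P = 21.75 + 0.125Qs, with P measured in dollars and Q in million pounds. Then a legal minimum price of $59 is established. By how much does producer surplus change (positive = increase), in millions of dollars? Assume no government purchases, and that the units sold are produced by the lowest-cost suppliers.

252

Rearranging supply gives Qs = 8P - 174. Without the control the market clears where 546 - 8P = 8P - 174, i.e. P* = 45 and Q* = 186.
Since 59 > 45, the floor is binding.
At P = 59: Qd = 546 - 8·59 = 74 and Qs = 8·59 - 174 = 298.
Producer surplus without the control is ½ · (45 - 21.75) · 186 = 2162.25.
With the floor, 74 units are sold at 59. The supply price at Q = 74 is 31, so PS = ½ · [(59 - 21.75) + (59 - 31)] · 74 = 2414.25.
Change in producer surplus = 2414.25 - 2162.25 = 252.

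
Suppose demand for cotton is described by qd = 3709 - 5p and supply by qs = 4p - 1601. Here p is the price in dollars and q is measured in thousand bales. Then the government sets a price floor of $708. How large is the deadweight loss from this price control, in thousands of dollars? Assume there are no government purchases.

In a free market, 3709 - 5p = 4p - 1601 gives the equilibrium p* = 590, q* = 759.
Because the floor (708) lies above the market-clearing price, it is binding.
At p = 708: qd = 3709 - 5·708 = 169 and qs = 4·708 - 1601 = 1231.
Quantity traded falls to 169. At q = 169 the demand price is (3709 - 169)/5 = 708 and the supply price is (1601 + 169)/4 = 442.5.
Deadweight loss = ½ · (708 - 442.5) · (759 - 169) = ½ · 265.5 · 590 = 78322.5.

78322.5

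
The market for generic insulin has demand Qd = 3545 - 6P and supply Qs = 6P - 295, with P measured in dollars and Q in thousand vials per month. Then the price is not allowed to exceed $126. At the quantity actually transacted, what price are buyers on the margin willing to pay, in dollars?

In a free market, 3545 - 6P = 6P - 295 gives the equilibrium P* = 320, Q* = 1625.
Since 126 < 320, the ceiling is binding.
At P = 126: Qd = 3545 - 6·126 = 2789 and Qs = 6·126 - 295 = 461.
Only 461 units reach the market. On the demand curve, the marginal buyer's willingness to pay at Q = 461 is (3545 - 461)/6 = 514.

514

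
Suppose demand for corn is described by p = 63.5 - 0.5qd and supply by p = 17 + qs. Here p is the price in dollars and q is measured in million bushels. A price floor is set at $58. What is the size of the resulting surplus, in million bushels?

Rearranging demand gives qd = 127 - 2p; rearranging supply gives qs = p - 17. In a free market, 127 - 2p = p - 17 gives the equilibrium p* = 48, q* = 31.
The floor of 58 is above the equilibrium price 48, so it binds.
At p = 58: qd = 127 - 2·58 = 11 and qs = 58 - 17 = 41.
Surplus = qs - qd = 41 - 11 = 30.

30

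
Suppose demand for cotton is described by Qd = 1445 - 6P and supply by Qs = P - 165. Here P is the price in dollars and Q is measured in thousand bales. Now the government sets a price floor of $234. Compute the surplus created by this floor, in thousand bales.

28

Without the control the market clears where 1445 - 6P = P - 165, i.e. P* = 230 and Q* = 65.
Since 234 > 230, the floor is binding.
At P = 234: Qd = 1445 - 6·234 = 41 and Qs = 234 - 165 = 69.
Surplus = Qs - Qd = 69 - 41 = 28.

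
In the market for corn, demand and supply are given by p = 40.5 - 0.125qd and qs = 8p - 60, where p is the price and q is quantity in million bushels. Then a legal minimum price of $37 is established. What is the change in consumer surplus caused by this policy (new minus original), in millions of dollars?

Rearranging demand gives qd = 324 - 8p. Equilibrium: 324 - 8p = 8p - 60, so 384 = 16p and p* = 24, q* = 132.
Because the floor (37) lies above the market-clearing price, it is binding.
At p = 37: qd = 324 - 8·37 = 28 and qs = 8·37 - 60 = 236.
Consumer surplus without the control is ½ · (40.5 - 24) · 132 = 1089.
With the floor, consumers buy 28 units at 37, so CS = ½ · (40.5 - 37) · 28 = 49.
Change in consumer surplus = 49 - 1089 = -1040.

-1040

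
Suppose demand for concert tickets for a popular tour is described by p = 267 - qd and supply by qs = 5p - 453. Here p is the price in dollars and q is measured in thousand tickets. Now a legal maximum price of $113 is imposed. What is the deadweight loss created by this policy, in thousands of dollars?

735

Rearranging demand gives qd = 267 - p. Without the control the market clears where 267 - p = 5p - 453, i.e. p* = 120 and q* = 147.
Because the ceiling (113) lies below the market-clearing price, it is binding.
At p = 113: qd = 267 - 113 = 154 and qs = 5·113 - 453 = 112.
Quantity traded falls to 112. At q = 112 the demand price is 267 - 112 = 155 and the supply price is (453 + 112)/5 = 113.
Deadweight loss = ½ · (155 - 113) · (147 - 112) = ½ · 42 · 35 = 735.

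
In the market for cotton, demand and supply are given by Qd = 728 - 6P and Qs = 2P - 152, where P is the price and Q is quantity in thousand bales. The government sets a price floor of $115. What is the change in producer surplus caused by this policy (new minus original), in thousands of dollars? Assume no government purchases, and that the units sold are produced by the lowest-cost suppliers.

-35

In a free market, 728 - 6P = 2P - 152 gives the equilibrium P* = 110, Q* = 68.
The floor of 115 is above the equilibrium price 110, so it binds.
At P = 115: Qd = 728 - 6·115 = 38 and Qs = 2·115 - 152 = 78.
Producer surplus without the control is ½ · (110 - 76) · 68 = 1156.
With the floor, 38 units are sold at 115. The supply price at Q = 38 is 95, so PS = ½ · [(115 - 76) + (115 - 95)] · 38 = 1121.
Change in producer surplus = 1121 - 1156 = -35.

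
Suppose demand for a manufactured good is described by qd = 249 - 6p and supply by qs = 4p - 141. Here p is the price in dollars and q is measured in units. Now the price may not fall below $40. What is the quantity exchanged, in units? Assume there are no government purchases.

In a free market, 249 - 6p = 4p - 141 gives the equilibrium p* = 39, q* = 15.
Because the floor (40) lies above the market-clearing price, it is binding.
At p = 40: qd = 249 - 6·40 = 9 and qs = 4·40 - 141 = 19.
The quantity actually transacted is the short side, demand: 9.

9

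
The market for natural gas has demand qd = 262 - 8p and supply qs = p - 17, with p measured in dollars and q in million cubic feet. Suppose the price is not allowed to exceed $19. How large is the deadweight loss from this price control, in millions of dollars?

In a free market, 262 - 8p = p - 17 gives the equilibrium p* = 31, q* = 14.
Since 19 < 31, the ceiling is binding.
At p = 19: qd = 262 - 8·19 = 110 and qs = 19 - 17 = 2.
Quantity traded falls to 2. At q = 2 the demand price is (262 - 2)/8 = 32.5 and the supply price is 17 + 2 = 19.
Deadweight loss = ½ · (32.5 - 19) · (14 - 2) = ½ · 13.5 · 12 = 81.

81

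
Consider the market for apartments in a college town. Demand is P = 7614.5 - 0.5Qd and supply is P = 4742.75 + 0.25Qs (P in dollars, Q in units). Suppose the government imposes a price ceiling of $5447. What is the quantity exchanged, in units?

2817

Rearranging demand gives Qd = 15229 - 2P; rearranging supply gives Qs = 4P - 18971. Setting quantity demanded equal to quantity supplied, 15229 - 2P = 4P - 18971, gives P* = 5700 and Q* = 3829.
The ceiling of 5447 is below the equilibrium price 5700, so it binds.
At P = 5447: Qd = 15229 - 2·5447 = 4335 and Qs = 4·5447 - 18971 = 2817.
The quantity actually transacted is the short side, supply: 2817.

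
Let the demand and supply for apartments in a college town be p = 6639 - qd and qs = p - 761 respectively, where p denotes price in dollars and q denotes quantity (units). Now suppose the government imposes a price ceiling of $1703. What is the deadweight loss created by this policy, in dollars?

Rearranging demand gives qd = 6639 - p. Without the control the market clears where 6639 - p = p - 761, i.e. p* = 3700 and q* = 2939.
Because the ceiling (1703) lies below the market-clearing price, it is binding.
At p = 1703: qd = 6639 - 1703 = 4936 and qs = 1703 - 761 = 942.
Quantity traded falls to 942. At q = 942 the demand price is 6639 - 942 = 5697 and the supply price is 761 + 942 = 1703.
Deadweight loss = ½ · (5697 - 1703) · (2939 - 942) = ½ · 3994 · 1997 = 3988009.

3988009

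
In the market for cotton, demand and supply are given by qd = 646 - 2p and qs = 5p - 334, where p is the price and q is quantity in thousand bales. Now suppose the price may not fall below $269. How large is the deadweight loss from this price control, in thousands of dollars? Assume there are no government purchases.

Without the control the market clears where 646 - 2p = 5p - 334, i.e. p* = 140 and q* = 366.
The floor of 269 is above the equilibrium price 140, so it binds.
At p = 269: qd = 646 - 2·269 = 108 and qs = 5·269 - 334 = 1011.
Quantity traded falls to 108. At q = 108 the demand price is (646 - 108)/2 = 269 and the supply price is (334 + 108)/5 = 88.4.
Deadweight loss = ½ · (269 - 88.4) · (366 - 108) = ½ · 180.6 · 258 = 23297.4.

23297.4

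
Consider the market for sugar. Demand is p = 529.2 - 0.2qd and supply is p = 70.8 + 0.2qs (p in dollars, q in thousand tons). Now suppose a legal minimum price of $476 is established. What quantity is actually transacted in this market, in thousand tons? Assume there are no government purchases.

266

Rearranging demand gives qd = 2646 - 5p; rearranging supply gives qs = 5p - 354. In a free market, 2646 - 5p = 5p - 354 gives the equilibrium p* = 300, q* = 1146.
Since 476 > 300, the floor is binding.
At p = 476: qd = 2646 - 5·476 = 266 and qs = 5·476 - 354 = 2026.
The quantity actually transacted is the short side, demand: 266.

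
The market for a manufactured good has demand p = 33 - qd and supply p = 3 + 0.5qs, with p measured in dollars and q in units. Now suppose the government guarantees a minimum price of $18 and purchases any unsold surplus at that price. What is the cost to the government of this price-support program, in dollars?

270

Rearranging demand gives qd = 33 - p; rearranging supply gives qs = 2p - 6. In a free market, 33 - p = 2p - 6 gives the equilibrium p* = 13, q* = 20.
Because the floor (18) lies above the market-clearing price, it is binding.
At p = 18: qd = 33 - 18 = 15 and qs = 2·18 - 6 = 30.
Surplus = qs - qd = 15.
Government expenditure = surplus × support price = 15 × 18 = 270.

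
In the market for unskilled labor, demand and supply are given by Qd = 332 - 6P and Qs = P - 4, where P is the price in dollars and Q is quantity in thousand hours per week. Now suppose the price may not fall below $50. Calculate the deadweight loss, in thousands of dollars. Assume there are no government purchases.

Equilibrium: 332 - 6P = P - 4, so 336 = 7P and P* = 48, Q* = 44.
Because the floor (50) lies above the market-clearing price, it is binding.
At P = 50: Qd = 332 - 6·50 = 32 and Qs = 50 - 4 = 46.
Quantity traded falls to 32. At Q = 32 the demand price is (332 - 32)/6 = 50 and the supply price is 4 + 32 = 36.
Deadweight loss = ½ · (50 - 36) · (44 - 32) = ½ · 14 · 12 = 84.

84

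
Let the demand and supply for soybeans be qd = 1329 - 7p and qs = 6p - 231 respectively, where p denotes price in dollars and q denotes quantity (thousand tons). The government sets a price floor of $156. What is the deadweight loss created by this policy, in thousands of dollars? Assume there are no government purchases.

Without the control the market clears where 1329 - 7p = 6p - 231, i.e. p* = 120 and q* = 489.
Since 156 > 120, the floor is binding.
At p = 156: qd = 1329 - 7·156 = 237 and qs = 6·156 - 231 = 705.
Quantity traded falls to 237. At q = 237 the demand price is (1329 - 237)/7 = 156 and the supply price is (231 + 237)/6 = 78.
Deadweight loss = ½ · (156 - 78) · (489 - 237) = ½ · 78 · 252 = 9828.

9828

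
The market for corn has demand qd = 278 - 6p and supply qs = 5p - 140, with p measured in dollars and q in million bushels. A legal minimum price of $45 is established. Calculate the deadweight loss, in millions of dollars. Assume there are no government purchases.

323.4

In a free market, 278 - 6p = 5p - 140 gives the equilibrium p* = 38, q* = 50.
Because the floor (45) lies above the market-clearing price, it is binding.
At p = 45: qd = 278 - 6·45 = 8 and qs = 5·45 - 140 = 85.
Quantity traded falls to 8. At q = 8 the demand price is (278 - 8)/6 = 45 and the supply price is (140 + 8)/5 = 29.6.
Deadweight loss = ½ · (45 - 29.6) · (50 - 8) = ½ · 15.4 · 42 = 323.4.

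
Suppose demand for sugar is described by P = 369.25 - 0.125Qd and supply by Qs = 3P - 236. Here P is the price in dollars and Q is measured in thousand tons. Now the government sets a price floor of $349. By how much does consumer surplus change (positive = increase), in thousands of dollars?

Rearranging demand gives Qd = 2954 - 8P. Without the control the market clears where 2954 - 8P = 3P - 236, i.e. P* = 290 and Q* = 634.
Because the floor (349) lies above the market-clearing price, it is binding.
At P = 349: Qd = 2954 - 8·349 = 162 and Qs = 3·349 - 236 = 811.
Consumer surplus without the control is ½ · (369.25 - 290) · 634 = 25122.25.
With the floor, consumers buy 162 units at 349, so CS = ½ · (369.25 - 349) · 162 = 1640.25.
Change in consumer surplus = 1640.25 - 25122.25 = -23482.

-23482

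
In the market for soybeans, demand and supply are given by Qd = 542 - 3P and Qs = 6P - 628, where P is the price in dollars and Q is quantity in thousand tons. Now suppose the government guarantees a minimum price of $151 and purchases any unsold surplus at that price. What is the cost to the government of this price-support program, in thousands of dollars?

28539

In a free market, 542 - 3P = 6P - 628 gives the equilibrium P* = 130, Q* = 152.
Since 151 > 130, the floor is binding.
At P = 151: Qd = 542 - 3·151 = 89 and Qs = 6·151 - 628 = 278.
Surplus = Qs - Qd = 189.
Government expenditure = surplus × support price = 189 × 151 = 28539.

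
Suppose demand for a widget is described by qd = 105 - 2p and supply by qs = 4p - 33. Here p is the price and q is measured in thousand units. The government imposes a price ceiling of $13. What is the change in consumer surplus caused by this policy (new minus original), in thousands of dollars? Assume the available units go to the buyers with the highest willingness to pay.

-210

Without the control the market clears where 105 - 2p = 4p - 33, i.e. p* = 23 and q* = 59.
Since 13 < 23, the ceiling is binding.
At p = 13: qd = 105 - 2·13 = 79 and qs = 4·13 - 33 = 19.
Consumer surplus without the control is ½ · (52.5 - 23) · 59 = 870.25.
With the ceiling, 19 units are sold at 13 (assume they go to the highest-value buyers). The demand price at q = 19 is 43, so CS = ½ · [(52.5 - 13) + (43 - 13)] · 19 = 660.25.
Change in consumer surplus = 660.25 - 870.25 = -210.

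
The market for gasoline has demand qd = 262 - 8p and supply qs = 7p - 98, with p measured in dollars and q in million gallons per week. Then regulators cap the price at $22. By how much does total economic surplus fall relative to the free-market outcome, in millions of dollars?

In a free market, 262 - 8p = 7p - 98 gives the equilibrium p* = 24, q* = 70.
The ceiling of 22 is below the equilibrium price 24, so it binds.
At p = 22: qd = 262 - 8·22 = 86 and qs = 7·22 - 98 = 56.
Quantity traded falls to 56. At q = 56 the demand price is (262 - 56)/8 = 25.75 and the supply price is (98 + 56)/7 = 22.
Deadweight loss = ½ · (25.75 - 22) · (70 - 56) = ½ · 3.75 · 14 = 26.25.

26.25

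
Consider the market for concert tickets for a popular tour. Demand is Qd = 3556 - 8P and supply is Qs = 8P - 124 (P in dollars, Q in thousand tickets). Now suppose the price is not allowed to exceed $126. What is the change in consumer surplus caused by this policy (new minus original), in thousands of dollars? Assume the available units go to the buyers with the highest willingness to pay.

Setting quantity demanded equal to quantity supplied, 3556 - 8P = 8P - 124, gives P* = 230 and Q* = 1716.
The ceiling of 126 is below the equilibrium price 230, so it binds.
At P = 126: Qd = 3556 - 8·126 = 2548 and Qs = 8·126 - 124 = 884.
Consumer surplus without the control is ½ · (444.5 - 230) · 1716 = 184041.
With the ceiling, 884 units are sold at 126 (assume they go to the highest-value buyers). The demand price at Q = 884 is 334, so CS = ½ · [(444.5 - 126) + (334 - 126)] · 884 = 232713.
Change in consumer surplus = 232713 - 184041 = 48672.

48672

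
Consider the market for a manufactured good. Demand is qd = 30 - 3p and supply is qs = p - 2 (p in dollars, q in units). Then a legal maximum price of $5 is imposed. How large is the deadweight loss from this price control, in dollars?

6

Without the control the market clears where 30 - 3p = p - 2, i.e. p* = 8 and q* = 6.
Because the ceiling (5) lies below the market-clearing price, it is binding.
At p = 5: qd = 30 - 3·5 = 15 and qs = 5 - 2 = 3.
Quantity traded falls to 3. At q = 3 the demand price is (30 - 3)/3 = 9 and the supply price is 2 + 3 = 5.
Deadweight loss = ½ · (9 - 5) · (6 - 3) = ½ · 4 · 3 = 6.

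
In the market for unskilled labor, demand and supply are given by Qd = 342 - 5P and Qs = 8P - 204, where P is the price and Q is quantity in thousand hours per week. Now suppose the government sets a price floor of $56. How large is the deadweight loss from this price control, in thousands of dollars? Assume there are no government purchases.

796.25

Without the control the market clears where 342 - 5P = 8P - 204, i.e. P* = 42 and Q* = 132.
The floor of 56 is above the equilibrium price 42, so it binds.
At P = 56: Qd = 342 - 5·56 = 62 and Qs = 8·56 - 204 = 244.
Quantity traded falls to 62. At Q = 62 the demand price is (342 - 62)/5 = 56 and the supply price is (204 + 62)/8 = 33.25.
Deadweight loss = ½ · (56 - 33.25) · (132 - 62) = ½ · 22.75 · 70 = 796.25.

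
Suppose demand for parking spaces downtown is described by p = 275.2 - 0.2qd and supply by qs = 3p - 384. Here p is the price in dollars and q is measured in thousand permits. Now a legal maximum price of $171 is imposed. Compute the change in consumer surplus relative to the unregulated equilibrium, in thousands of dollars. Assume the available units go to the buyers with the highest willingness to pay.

4160.1

Rearranging demand gives qd = 1376 - 5p. Without the control the market clears where 1376 - 5p = 3p - 384, i.e. p* = 220 and q* = 276.
The ceiling of 171 is below the equilibrium price 220, so it binds.
At p = 171: qd = 1376 - 5·171 = 521 and qs = 3·171 - 384 = 129.
Consumer surplus without the control is ½ · (275.2 - 220) · 276 = 7617.6.
With the ceiling, 129 units are sold at 171 (assume they go to the highest-value buyers). The demand price at q = 129 is 249.4, so CS = ½ · [(275.2 - 171) + (249.4 - 171)] · 129 = 11777.7.
Change in consumer surplus = 11777.7 - 7617.6 = 4160.1.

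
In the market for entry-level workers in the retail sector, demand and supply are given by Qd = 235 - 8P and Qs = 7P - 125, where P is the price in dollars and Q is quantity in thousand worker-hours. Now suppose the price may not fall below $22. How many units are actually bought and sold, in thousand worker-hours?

43

In a free market, 235 - 8P = 7P - 125 gives the equilibrium P* = 24, Q* = 43.
The floor of 22 is below the equilibrium price 24, so it is not binding; the market clears at P* = 24, Q* = 43.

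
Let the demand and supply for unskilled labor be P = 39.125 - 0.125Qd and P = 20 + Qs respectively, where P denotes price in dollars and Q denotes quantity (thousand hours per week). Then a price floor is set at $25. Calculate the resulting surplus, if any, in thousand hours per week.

0

Rearranging demand gives Qd = 313 - 8P; rearranging supply gives Qs = P - 20. Without the control the market clears where 313 - 8P = P - 20, i.e. P* = 37 and Q* = 17.
Since 25 is below P* = 37, the floor does not bind and the free-market outcome prevails.
Since the control does not bind, there is no surplus.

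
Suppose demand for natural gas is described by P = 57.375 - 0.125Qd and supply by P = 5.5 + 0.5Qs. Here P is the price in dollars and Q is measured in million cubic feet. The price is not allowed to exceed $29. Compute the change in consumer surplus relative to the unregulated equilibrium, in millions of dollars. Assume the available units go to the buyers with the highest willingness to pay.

Rearranging demand gives Qd = 459 - 8P; rearranging supply gives Qs = 2P - 11. Setting quantity demanded equal to quantity supplied, 459 - 8P = 2P - 11, gives P* = 47 and Q* = 83.
The ceiling of 29 is below the equilibrium price 47, so it binds.
At P = 29: Qd = 459 - 8·29 = 227 and Qs = 2·29 - 11 = 47.
Consumer surplus without the control is ½ · (57.375 - 47) · 83 = 430.5625.
With the ceiling, 47 units are sold at 29 (assume they go to the highest-value buyers). The demand price at Q = 47 is 51.5, so CS = ½ · [(57.375 - 29) + (51.5 - 29)] · 47 = 1195.5625.
Change in consumer surplus = 1195.5625 - 430.5625 = 765.

765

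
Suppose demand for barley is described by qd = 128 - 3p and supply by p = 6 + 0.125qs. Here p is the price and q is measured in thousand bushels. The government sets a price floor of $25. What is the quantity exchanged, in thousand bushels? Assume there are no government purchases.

Rearranging supply gives qs = 8p - 48. Without the control the market clears where 128 - 3p = 8p - 48, i.e. p* = 16 and q* = 80.
The floor of 25 is above the equilibrium price 16, so it binds.
At p = 25: qd = 128 - 3·25 = 53 and qs = 8·25 - 48 = 152.
The quantity actually transacted is the short side, demand: 53.

53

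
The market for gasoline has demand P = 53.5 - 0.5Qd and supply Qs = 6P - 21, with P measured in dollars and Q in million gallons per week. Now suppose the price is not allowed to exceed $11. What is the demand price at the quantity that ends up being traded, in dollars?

Rearranging demand gives Qd = 107 - 2P. Without the control the market clears where 107 - 2P = 6P - 21, i.e. P* = 16 and Q* = 75.
The ceiling of 11 is below the equilibrium price 16, so it binds.
At P = 11: Qd = 107 - 2·11 = 85 and Qs = 6·11 - 21 = 45.
Only 45 units reach the market. On the demand curve, the marginal buyer's willingness to pay at Q = 45 is (107 - 45)/2 = 31.

31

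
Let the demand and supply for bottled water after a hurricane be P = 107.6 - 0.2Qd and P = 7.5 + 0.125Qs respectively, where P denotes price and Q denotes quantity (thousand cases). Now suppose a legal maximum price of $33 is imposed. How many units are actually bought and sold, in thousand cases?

204

Rearranging demand gives Qd = 538 - 5P; rearranging supply gives Qs = 8P - 60. Without the control the market clears where 538 - 5P = 8P - 60, i.e. P* = 46 and Q* = 308.
The ceiling of 33 is below the equilibrium price 46, so it binds.
At P = 33: Qd = 538 - 5·33 = 373 and Qs = 8·33 - 60 = 204.
The quantity actually transacted is the short side, supply: 204.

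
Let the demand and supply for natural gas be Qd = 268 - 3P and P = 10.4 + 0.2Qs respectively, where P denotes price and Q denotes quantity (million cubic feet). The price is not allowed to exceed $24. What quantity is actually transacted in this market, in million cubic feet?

Rearranging supply gives Qs = 5P - 52. In a free market, 268 - 3P = 5P - 52 gives the equilibrium P* = 40, Q* = 148.
The ceiling of 24 is below the equilibrium price 40, so it binds.
At P = 24: Qd = 268 - 3·24 = 196 and Qs = 5·24 - 52 = 68.
The quantity actually transacted is the short side, supply: 68.

68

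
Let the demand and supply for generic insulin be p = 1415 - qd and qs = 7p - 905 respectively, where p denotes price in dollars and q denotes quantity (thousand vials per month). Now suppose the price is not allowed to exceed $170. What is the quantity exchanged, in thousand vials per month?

Rearranging demand gives qd = 1415 - p. Setting quantity demanded equal to quantity supplied, 1415 - p = 7p - 905, gives p* = 290 and q* = 1125.
Since 170 < 290, the ceiling is binding.
At p = 170: qd = 1415 - 170 = 1245 and qs = 7·170 - 905 = 285.
The quantity actually transacted is the short side, supply: 285.

285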